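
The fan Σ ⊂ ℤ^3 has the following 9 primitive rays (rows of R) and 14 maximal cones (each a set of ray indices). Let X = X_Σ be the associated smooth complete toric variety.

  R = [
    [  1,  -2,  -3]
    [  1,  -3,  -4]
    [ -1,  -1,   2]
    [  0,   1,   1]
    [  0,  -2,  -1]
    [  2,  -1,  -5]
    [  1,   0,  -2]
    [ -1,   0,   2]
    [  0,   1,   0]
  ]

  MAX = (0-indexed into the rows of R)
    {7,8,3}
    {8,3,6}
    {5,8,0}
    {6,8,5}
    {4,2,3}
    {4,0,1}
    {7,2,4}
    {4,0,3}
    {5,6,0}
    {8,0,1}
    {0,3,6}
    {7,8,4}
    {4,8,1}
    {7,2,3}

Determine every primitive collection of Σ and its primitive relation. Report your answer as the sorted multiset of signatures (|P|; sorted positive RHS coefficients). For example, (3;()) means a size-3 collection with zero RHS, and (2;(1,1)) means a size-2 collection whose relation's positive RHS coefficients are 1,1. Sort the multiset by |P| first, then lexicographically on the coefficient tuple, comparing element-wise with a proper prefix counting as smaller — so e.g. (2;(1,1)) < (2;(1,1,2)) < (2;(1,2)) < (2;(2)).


20 collections generate NE(X_Σ); each relation:

  • {6,7}:  v_{6} + v_{7} = 0  ⟹  sig = (2;())
  • {0,7}:  v_{0} + v_{7} = v_{4}  ⟹  sig = (2;(1))
  • {1,3}:  v_{1} + v_{3} = v_{0}  ⟹  sig = (2;(1))
  • {2,5}:  v_{2} + v_{5} = v_{0}  ⟹  sig = (2;(1))
  • {2,8}:  v_{2} + v_{8} = v_{7}  ⟹  sig = (2;(1))
  • {4,6}:  v_{4} + v_{6} = v_{0}  ⟹  sig = (2;(1))
  • {2,6}:  v_{2} + v_{6} = v_{3} + v_{4}  ⟹  sig = (2;(1,1))
  • {5,7}:  v_{5} + v_{7} = v_{0} + v_{8}  ⟹  sig = (2;(1,1))
  • {0,2}:  v_{0} + v_{2} = v_{3} + 2·v_{4}  ⟹  sig = (2;(1,2))
  • {1,6}:  v_{1} + v_{6} = 2·v_{0} + v_{8}  ⟹  sig = (2;(1,2))
  • {1,7}:  v_{1} + v_{7} = 2·v_{4} + v_{8}  ⟹  sig = (2;(1,2))
  • {4,5}:  v_{4} + v_{5} = 2·v_{0} + v_{8}  ⟹  sig = (2;(1,2))
  • {1,2}:  v_{1} + v_{2} = 2·v_{4}  ⟹  sig = (2;(2))
  • {3,5}:  v_{3} + v_{5} = 2·v_{6}  ⟹  sig = (2;(2))
  • {1,5}:  v_{1} + v_{5} = 3·v_{0} + 2·v_{8}  ⟹  sig = (2;(2,3))
  • {3,4,8}:  v_{3} + v_{4} + v_{8} = 0  ⟹  sig = (3;())
  • {0,3,8}:  v_{0} + v_{3} + v_{8} = v_{6}  ⟹  sig = (3;(1))
  • {0,4,8}:  v_{0} + v_{4} + v_{8} = v_{1}  ⟹  sig = (3;(1))
  • {0,6,8}:  v_{0} + v_{6} + v_{8} = v_{5}  ⟹  sig = (3;(1))
  • {3,4,7}:  v_{3} + v_{4} + v_{7} = v_{2}  ⟹  sig = (3;(1))

Hence PRS(X_Σ) =
[(2;()), (2;(1)), (2;(1)), (2;(1)), (2;(1)), (2;(1)), (2;(1,1)), (2;(1,1)), (2;(1,2)), (2;(1,2)), (2;(1,2)), (2;(1,2)), (2;(2)), (2;(2)), (2;(2,3)), (3;()), (3;(1)), (3;(1)), (3;(1)), (3;(1))]


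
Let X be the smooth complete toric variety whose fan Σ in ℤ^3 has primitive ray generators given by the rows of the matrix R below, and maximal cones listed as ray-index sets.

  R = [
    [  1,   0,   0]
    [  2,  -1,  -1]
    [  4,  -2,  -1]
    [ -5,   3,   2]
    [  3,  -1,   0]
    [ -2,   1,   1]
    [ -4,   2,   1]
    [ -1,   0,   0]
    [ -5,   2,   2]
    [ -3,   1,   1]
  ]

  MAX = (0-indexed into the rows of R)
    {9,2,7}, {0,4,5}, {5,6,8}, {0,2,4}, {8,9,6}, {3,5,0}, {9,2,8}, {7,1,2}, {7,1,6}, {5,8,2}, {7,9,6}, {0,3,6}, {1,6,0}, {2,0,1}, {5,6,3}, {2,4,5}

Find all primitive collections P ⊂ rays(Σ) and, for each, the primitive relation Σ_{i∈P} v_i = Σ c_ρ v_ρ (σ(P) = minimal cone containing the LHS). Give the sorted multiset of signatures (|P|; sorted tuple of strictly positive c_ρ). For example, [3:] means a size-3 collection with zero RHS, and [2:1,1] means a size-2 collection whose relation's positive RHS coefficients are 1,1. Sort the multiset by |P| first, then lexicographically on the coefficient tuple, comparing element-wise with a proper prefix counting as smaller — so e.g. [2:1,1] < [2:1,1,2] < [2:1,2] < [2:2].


|primitive collections| = 23. Relations:

  • {0,7}:  v_{0} + v_{7} = 0  so sig = [2:]
  • {1,5}:  v_{1} + v_{5} = 0  so sig = [2:]
  • {2,6}:  v_{2} + v_{6} = 0  so sig = [2:]
  • {0,9}:  v_{0} + v_{9} = v_{5}  so sig = [2:1]
  • {1,8}:  v_{1} + v_{8} = v_{9}  so sig = [2:1]
  • {1,9}:  v_{1} + v_{9} = v_{7}  so sig = [2:1]
  • {5,7}:  v_{5} + v_{7} = v_{9}  so sig = [2:1]
  • {5,9}:  v_{5} + v_{9} = v_{8}  so sig = [2:1]
  • {1,3}:  v_{1} + v_{3} = v_{0} + v_{6}  so sig = [2:1,1]
  • {1,4}:  v_{1} + v_{4} = v_{0} + v_{2}  so sig = [2:1,1]
  • {2,3}:  v_{2} + v_{3} = v_{0} + v_{5}  so sig = [2:1,1]
  • {3,7}:  v_{3} + v_{7} = v_{5} + v_{6}  so sig = [2:1,1]
  • {4,6}:  v_{4} + v_{6} = v_{0} + v_{5}  so sig = [2:1,1]
  • {4,7}:  v_{4} + v_{7} = v_{2} + v_{5}  so sig = [2:1,1]
  • {3,9}:  v_{3} + v_{9} = 2·v_{5} + v_{6}  so sig = [2:1,2]
  • {4,9}:  v_{4} + v_{9} = v_{2} + 2·v_{5}  so sig = [2:1,2]
  • {3,8}:  v_{3} + v_{8} = 3·v_{5} + v_{6}  so sig = [2:1,3]
  • {4,8}:  v_{4} + v_{8} = v_{2} + 3·v_{5}  so sig = [2:1,3]
  • {0,8}:  v_{0} + v_{8} = 2·v_{5}  so sig = [2:2]
  • {7,8}:  v_{7} + v_{8} = 2·v_{9}  so sig = [2:2]
  • {3,4}:  v_{3} + v_{4} = 2·v_{0} + 2·v_{5}  so sig = [2:2,2]
  • {0,2,5}:  v_{0} + v_{2} + v_{5} = v_{4}  so sig = [3:1]
  • {0,5,6}:  v_{0} + v_{5} + v_{6} = v_{3}  so sig = [3:1]

so the primitive-relation signature multiset is
    [2:]
    [2:]
    [2:]
    [2:1]
    [2:1]
    [2:1]
    [2:1]
    [2:1]
    [2:1,1]
    [2:1,1]
    [2:1,1]
    [2:1,1]
    [2:1,1]
    [2:1,1]
    [2:1,2]
    [2:1,2]
    [2:1,3]
    [2:1,3]
    [2:2]
    [2:2]
    [2:2,2]
    [3:1]
    [3:1]


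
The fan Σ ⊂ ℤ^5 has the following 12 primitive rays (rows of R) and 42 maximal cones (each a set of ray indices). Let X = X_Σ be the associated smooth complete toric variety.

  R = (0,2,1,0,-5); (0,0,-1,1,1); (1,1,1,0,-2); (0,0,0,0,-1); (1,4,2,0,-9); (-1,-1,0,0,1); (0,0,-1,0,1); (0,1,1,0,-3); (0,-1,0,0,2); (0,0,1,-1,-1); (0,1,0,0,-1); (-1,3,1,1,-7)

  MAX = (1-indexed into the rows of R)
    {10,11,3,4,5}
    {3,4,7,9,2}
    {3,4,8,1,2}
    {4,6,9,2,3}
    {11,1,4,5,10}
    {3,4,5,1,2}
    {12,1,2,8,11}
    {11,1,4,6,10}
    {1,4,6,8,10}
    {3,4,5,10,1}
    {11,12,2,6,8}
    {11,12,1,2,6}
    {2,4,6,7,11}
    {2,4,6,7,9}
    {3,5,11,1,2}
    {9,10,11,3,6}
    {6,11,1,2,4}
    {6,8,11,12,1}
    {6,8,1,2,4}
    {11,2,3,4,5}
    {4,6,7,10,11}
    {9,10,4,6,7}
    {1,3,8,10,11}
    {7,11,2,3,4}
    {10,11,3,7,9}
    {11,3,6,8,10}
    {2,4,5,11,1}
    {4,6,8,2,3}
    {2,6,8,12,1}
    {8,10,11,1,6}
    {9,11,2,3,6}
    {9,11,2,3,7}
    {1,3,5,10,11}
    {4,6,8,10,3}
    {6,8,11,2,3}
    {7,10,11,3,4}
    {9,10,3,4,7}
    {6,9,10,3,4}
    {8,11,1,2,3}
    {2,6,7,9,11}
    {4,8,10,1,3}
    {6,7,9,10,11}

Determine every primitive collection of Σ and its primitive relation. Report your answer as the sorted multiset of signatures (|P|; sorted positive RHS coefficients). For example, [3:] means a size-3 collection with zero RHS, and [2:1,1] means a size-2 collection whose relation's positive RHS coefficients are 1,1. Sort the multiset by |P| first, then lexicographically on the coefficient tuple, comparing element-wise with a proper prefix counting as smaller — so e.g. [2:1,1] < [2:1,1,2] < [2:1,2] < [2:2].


Minimal non-faces — 22 found among 12 rays, 42 max cones:

  P = {2,10}:  v_{2} + v_{10} = 0  ⇒ sig = [2:]
  P = {1,9}:  v_{1} + v_{9} = v_{8}  ⇒ sig = [2:1]
  P = {5,6}:  v_{5} + v_{6} = v_{1} + v_{8}  ⇒ sig = [2:1,1]
  P = {5,9}:  v_{5} + v_{9} = v_{1} + v_{3}  ⇒ sig = [2:1,1]
  P = {7,8}:  v_{7} + v_{8} = v_{4} + v_{11}  ⇒ sig = [2:1,1]
  P = {8,9}:  v_{8} + v_{9} = v_{3} + v_{6}  ⇒ sig = [2:1,1]
  P = {10,12}:  v_{10} + v_{12} = v_{1} + v_{6} + v_{8} + v_{11}  ⇒ sig = [2:1,1,1,1]
  P = {7,12}:  v_{7} + v_{12} = v_{1} + v_{2} + v_{4} + v_{6} + 2·v_{11}  ⇒ sig = [2:1,1,1,1,2]
  P = {9,12}:  v_{9} + v_{12} = v_{2} + v_{6} + 2·v_{8} + v_{11}  ⇒ sig = [2:1,1,1,2]
  P = {4,12}:  v_{4} + v_{12} = 2·v_{1} + v_{2} + v_{6}  ⇒ sig = [2:1,1,2]
  P = {5,12}:  v_{5} + v_{12} = 2·v_{1} + v_{2} + 2·v_{8} + v_{11}  ⇒ sig = [2:1,1,2,2]
  P = {3,12}:  v_{3} + v_{12} = v_{2} + 3·v_{8} + v_{11}  ⇒ sig = [2:1,1,3]
  P = {5,8}:  v_{5} + v_{8} = 2·v_{1} + v_{3}  ⇒ sig = [2:1,2]
  P = {5,7}:  v_{5} + v_{7} = v_{3} + 3·v_{4} + 3·v_{11}  ⇒ sig = [2:1,3,3]
  P = {1,7}:  v_{1} + v_{7} = 2·v_{4} + 2·v_{11}  ⇒ sig = [2:2,2]
  P = {3,6,7}:  v_{3} + v_{6} + v_{7} = 0  ⇒ sig = [3:]
  P = {4,9,11}:  v_{4} + v_{9} + v_{11} = 0  ⇒ sig = [3:]
  P = {4,8,11}:  v_{4} + v_{8} + v_{11} = v_{1}  ⇒ sig = [3:1]
  P = {1,3,6}:  v_{1} + v_{3} + v_{6} = 2·v_{8}  ⇒ sig = [3:2]
  P = {1,3,4,11}:  v_{1} + v_{3} + v_{4} + v_{11} = v_{5}  ⇒ sig = [4:1]
  P = {3,4,6,11}:  v_{3} + v_{4} + v_{6} + v_{11} = v_{8}  ⇒ sig = [4:1]
  P = {1,2,6,8,11}:  v_{1} + v_{2} + v_{6} + v_{8} + v_{11} = v_{12}  ⇒ sig = [5:1]

Sorted signature multiset PRS(X):
{ [2:],  [2:1],  [2:1,1] ×4,  [2:1,1,1,1],  [2:1,1,1,1,2],  [2:1,1,1,2],  [2:1,1,2],  [2:1,1,2,2],  [2:1,1,3],  [2:1,2],  [2:1,3,3],  [2:2,2],  [3:] ×2,  [3:1],  [3:2],  [4:1] ×2,  [5:1] }


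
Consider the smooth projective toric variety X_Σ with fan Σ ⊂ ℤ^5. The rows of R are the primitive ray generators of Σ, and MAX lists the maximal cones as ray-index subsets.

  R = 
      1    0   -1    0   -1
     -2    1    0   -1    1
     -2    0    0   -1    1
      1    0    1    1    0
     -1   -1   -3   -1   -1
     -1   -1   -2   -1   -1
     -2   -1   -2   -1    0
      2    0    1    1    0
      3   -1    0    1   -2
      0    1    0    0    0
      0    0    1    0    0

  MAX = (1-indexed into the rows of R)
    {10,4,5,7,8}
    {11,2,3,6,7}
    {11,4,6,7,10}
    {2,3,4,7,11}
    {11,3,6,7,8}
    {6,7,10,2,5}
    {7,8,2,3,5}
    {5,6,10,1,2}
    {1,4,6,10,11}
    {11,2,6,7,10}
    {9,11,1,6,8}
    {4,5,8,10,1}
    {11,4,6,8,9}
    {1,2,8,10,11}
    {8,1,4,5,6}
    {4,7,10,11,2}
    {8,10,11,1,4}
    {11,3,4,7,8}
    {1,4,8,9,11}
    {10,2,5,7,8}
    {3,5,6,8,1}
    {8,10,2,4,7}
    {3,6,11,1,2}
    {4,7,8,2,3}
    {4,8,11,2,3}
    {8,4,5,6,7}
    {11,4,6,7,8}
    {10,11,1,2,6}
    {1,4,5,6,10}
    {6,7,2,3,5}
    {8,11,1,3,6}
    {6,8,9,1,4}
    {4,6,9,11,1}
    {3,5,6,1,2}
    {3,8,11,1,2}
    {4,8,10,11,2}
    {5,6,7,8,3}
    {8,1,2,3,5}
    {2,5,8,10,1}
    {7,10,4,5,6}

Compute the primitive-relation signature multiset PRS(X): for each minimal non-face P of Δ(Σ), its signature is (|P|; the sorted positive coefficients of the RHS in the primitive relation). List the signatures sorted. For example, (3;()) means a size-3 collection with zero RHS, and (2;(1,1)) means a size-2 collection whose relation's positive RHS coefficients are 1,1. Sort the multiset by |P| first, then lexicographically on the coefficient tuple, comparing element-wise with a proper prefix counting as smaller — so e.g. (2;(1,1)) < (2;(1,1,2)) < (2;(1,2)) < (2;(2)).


Minimal non-faces — 19 found among 11 rays, 40 max cones:

  P={1,7}:  v_{1} + v_{7} = v_{5}  so sig = (2;(1))
  P={3,10}:  v_{3} + v_{10} = v_{2}  so sig = (2;(1))
  P={5,11}:  v_{5} + v_{11} = v_{6}  so sig = (2;(1))
  P={2,9}:  v_{2} + v_{9} = v_{1} + v_{11}  so sig = (2;(1,1))
  P={3,9}:  v_{3} + v_{9} = v_{6} + v_{8} + v_{11}  so sig = (2;(1,1,1))
  P={5,9}:  v_{5} + v_{9} = v_{1} + v_{4} + 2·v_{6} + v_{8}  so sig = (2;(1,1,1,2))
  P={7,9}:  v_{7} + v_{9} = v_{4} + 2·v_{6} + v_{8}  so sig = (2;(1,1,2))
  P={9,10}:  v_{9} + v_{10} = 2·v_{1} + v_{4} + v_{11}  so sig = (2;(1,1,2))
  P={1,3,4}:  v_{1} + v_{3} + v_{4} = 0  so sig = (3;())
  P={1,2,4}:  v_{1} + v_{2} + v_{4} = v_{10}  so sig = (3;(1))
  P={3,4,5}:  v_{3} + v_{4} + v_{5} = v_{7}  so sig = (3;(1))
  P={6,8,10}:  v_{6} + v_{8} + v_{10} = v_{1}  so sig = (3;(1))
  P={2,4,5}:  v_{2} + v_{4} + v_{5} = v_{7} + v_{10}  so sig = (3;(1,1))
  P={2,6,8}:  v_{2} + v_{6} + v_{8} = v_{1} + v_{3}  so sig = (3;(1,1))
  P={3,4,6}:  v_{3} + v_{4} + v_{6} = v_{7} + v_{11}  so sig = (3;(1,1))
  P={2,4,6}:  v_{2} + v_{4} + v_{6} = v_{7} + v_{10} + v_{11}  so sig = (3;(1,1,1))
  P={7,8,10,11}:  v_{7} + v_{8} + v_{10} + v_{11} = 0  so sig = (4;())
  P={2,7,8,11}:  v_{2} + v_{7} + v_{8} + v_{11} = v_{3}  so sig = (4;(1))
  P={1,4,6,8,11}:  v_{1} + v_{4} + v_{6} + v_{8} + v_{11} = v_{9}  so sig = (5;(1))

so the primitive-relation signature multiset is
    (2;(1))
    (2;(1))
    (2;(1))
    (2;(1,1))
    (2;(1,1,1))
    (2;(1,1,1,2))
    (2;(1,1,2))
    (2;(1,1,2))
    (3;())
    (3;(1))
    (3;(1))
    (3;(1))
    (3;(1,1))
    (3;(1,1))
    (3;(1,1))
    (3;(1,1,1))
    (4;())
    (4;(1))
    (5;(1))


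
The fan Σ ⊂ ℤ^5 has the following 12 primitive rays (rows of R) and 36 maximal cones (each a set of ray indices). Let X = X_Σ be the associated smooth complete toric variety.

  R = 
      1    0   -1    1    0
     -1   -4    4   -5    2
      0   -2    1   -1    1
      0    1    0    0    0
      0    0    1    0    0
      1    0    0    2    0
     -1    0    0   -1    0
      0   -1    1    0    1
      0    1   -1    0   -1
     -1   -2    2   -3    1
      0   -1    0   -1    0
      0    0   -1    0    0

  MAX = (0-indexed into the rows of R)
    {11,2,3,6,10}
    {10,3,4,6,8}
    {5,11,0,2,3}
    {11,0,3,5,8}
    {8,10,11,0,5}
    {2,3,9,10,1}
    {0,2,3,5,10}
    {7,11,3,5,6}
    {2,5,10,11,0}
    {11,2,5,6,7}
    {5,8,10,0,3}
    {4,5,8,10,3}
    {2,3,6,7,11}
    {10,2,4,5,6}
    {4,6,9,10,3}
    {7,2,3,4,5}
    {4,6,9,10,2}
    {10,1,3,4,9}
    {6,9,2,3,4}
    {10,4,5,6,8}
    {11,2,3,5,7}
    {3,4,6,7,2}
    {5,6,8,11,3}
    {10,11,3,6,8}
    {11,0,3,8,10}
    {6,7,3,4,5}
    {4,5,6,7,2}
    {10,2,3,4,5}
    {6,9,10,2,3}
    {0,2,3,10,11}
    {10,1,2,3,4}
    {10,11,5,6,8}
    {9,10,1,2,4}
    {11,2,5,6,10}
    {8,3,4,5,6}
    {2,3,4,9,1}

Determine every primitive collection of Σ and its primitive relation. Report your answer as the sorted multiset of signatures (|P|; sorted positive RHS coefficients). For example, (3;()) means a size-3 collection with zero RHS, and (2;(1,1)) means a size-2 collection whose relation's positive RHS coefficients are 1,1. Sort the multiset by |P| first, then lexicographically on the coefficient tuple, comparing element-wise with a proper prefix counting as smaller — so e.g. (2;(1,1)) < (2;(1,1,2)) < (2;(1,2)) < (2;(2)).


23 minimal non-faces of Δ(Σ) (on 12 rays):

  P={4,11}:  v_{4} + v_{11} = 0 — sig = (2;())
  P={7,8}:  v_{7} + v_{8} = 0 — sig = (2;())
  P={0,6}:  v_{0} + v_{6} = v_{11} — sig = (2;(1))
  P={2,8}:  v_{2} + v_{8} = v_{10} — sig = (2;(1))
  P={7,10}:  v_{7} + v_{10} = v_{2} — sig = (2;(1))
  P={5,9}:  v_{5} + v_{9} = v_{2} + v_{4} — sig = (2;(1,1))
  P={0,4}:  v_{0} + v_{4} = v_{3} + v_{5} + v_{10} — sig = (2;(1,1,1))
  P={0,9}:  v_{0} + v_{9} = v_{2} + v_{3} + v_{10} — sig = (2;(1,1,1))
  P={0,7}:  v_{0} + v_{7} = v_{2} + v_{3} + v_{5} + v_{11} — sig = (2;(1,1,1,1))
  P={1,11}:  v_{1} + v_{11} = v_{2} + v_{3} + v_{9} + v_{10} — sig = (2;(1,1,1,1))
  P={9,11}:  v_{9} + v_{11} = v_{2} + v_{3} + v_{6} + v_{10} — sig = (2;(1,1,1,1))
  P={1,7}:  v_{1} + v_{7} = 2·v_{2} + v_{3} + v_{4} + v_{9} — sig = (2;(1,1,1,2))
  P={1,8}:  v_{1} + v_{8} = v_{3} + v_{4} + v_{9} + 2·v_{10} — sig = (2;(1,1,1,2))
  P={7,9}:  v_{7} + v_{9} = 2·v_{2} + v_{3} + v_{4} + v_{6} — sig = (2;(1,1,1,2))
  P={8,9}:  v_{8} + v_{9} = v_{3} + v_{4} + v_{6} + 2·v_{10} — sig = (2;(1,1,1,2))
  P={1,5}:  v_{1} + v_{5} = 2·v_{2} + v_{3} + 2·v_{4} + v_{10} — sig = (2;(1,1,2,2))
  P={0,1}:  v_{0} + v_{1} = 2·v_{2} + 2·v_{3} + v_{4} + 2·v_{10} — sig = (2;(1,2,2,2))
  P={1,6}:  v_{1} + v_{6} = 2·v_{9} — sig = (2;(2))
  P={3,5,6,10}:  v_{3} + v_{5} + v_{6} + v_{10} = 0 — sig = (4;())
  P={2,3,5,6}:  v_{2} + v_{3} + v_{5} + v_{6} = v_{7} — sig = (4;(1))
  P={3,5,10,11}:  v_{3} + v_{5} + v_{10} + v_{11} = v_{0} — sig = (4;(1))
  P={2,3,4,6,10}:  v_{2} + v_{3} + v_{4} + v_{6} + v_{10} = v_{9} — sig = (5;(1))
  P={2,3,4,9,10}:  v_{2} + v_{3} + v_{4} + v_{9} + v_{10} = v_{1} — sig = (5;(1))

Signatures (|P|; sorted positive RHS coefficients), sorted:
    (2;())
    (2;())
    (2;(1))
    (2;(1))
    (2;(1))
    (2;(1,1))
    (2;(1,1,1))
    (2;(1,1,1))
    (2;(1,1,1,1))
    (2;(1,1,1,1))
    (2;(1,1,1,1))
    (2;(1,1,1,2))
    (2;(1,1,1,2))
    (2;(1,1,1,2))
    (2;(1,1,1,2))
    (2;(1,1,2,2))
    (2;(1,2,2,2))
    (2;(2))
    (4;())
    (4;(1))
    (4;(1))
    (5;(1))
    (5;(1))


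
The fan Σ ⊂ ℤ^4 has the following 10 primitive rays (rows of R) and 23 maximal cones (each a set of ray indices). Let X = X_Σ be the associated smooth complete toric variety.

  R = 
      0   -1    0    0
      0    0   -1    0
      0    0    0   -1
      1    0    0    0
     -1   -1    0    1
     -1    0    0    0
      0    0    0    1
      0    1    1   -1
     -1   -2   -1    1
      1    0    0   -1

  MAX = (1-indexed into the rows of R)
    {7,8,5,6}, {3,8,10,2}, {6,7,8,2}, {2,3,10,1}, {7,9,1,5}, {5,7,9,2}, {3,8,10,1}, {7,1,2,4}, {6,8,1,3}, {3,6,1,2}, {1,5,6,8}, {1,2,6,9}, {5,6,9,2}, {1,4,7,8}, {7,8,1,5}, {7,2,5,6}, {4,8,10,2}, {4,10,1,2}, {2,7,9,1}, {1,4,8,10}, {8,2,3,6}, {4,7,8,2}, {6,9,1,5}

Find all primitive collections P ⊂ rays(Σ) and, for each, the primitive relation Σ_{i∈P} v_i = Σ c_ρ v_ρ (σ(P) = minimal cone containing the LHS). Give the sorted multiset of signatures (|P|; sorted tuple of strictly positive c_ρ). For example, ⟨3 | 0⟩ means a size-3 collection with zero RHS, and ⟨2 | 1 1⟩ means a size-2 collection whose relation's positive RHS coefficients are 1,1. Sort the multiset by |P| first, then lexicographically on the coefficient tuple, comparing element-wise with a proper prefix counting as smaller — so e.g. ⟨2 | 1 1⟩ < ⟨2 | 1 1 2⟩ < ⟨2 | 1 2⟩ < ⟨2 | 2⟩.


17 minimal non-faces of Δ(Σ) (on 10 rays):

  P={3,7}:  v_{3} + v_{7} = 0  →  sig = ⟨2 | 0⟩
  P={4,6}:  v_{4} + v_{6} = 0  →  sig = ⟨2 | 0⟩
  P={3,4}:  v_{3} + v_{4} = v_{10}  →  sig = ⟨2 | 1⟩
  P={5,10}:  v_{5} + v_{10} = v_{1}  →  sig = ⟨2 | 1⟩
  P={6,10}:  v_{6} + v_{10} = v_{3}  →  sig = ⟨2 | 1⟩
  P={7,10}:  v_{7} + v_{10} = v_{4}  →  sig = ⟨2 | 1⟩
  P={3,5}:  v_{3} + v_{5} = v_{1} + v_{6}  →  sig = ⟨2 | 1 1⟩
  P={4,5}:  v_{4} + v_{5} = v_{1} + v_{7}  →  sig = ⟨2 | 1 1⟩
  P={8,9}:  v_{8} + v_{9} = v_{1} + v_{6}  →  sig = ⟨2 | 1 1⟩
  P={3,9}:  v_{3} + v_{9} = 2·v_{1} + v_{2} + v_{6}  →  sig = ⟨2 | 1 1 2⟩
  P={4,9}:  v_{4} + v_{9} = 2·v_{1} + v_{2} + v_{7}  →  sig = ⟨2 | 1 1 2⟩
  P={9,10}:  v_{9} + v_{10} = 2·v_{1} + v_{2}  →  sig = ⟨2 | 1 2⟩
  P={1,2,5}:  v_{1} + v_{2} + v_{5} = v_{9}  →  sig = ⟨3 | 1⟩
  P={1,2,8}:  v_{1} + v_{2} + v_{8} = v_{3}  →  sig = ⟨3 | 1⟩
  P={1,6,7}:  v_{1} + v_{6} + v_{7} = v_{5}  →  sig = ⟨3 | 1⟩
  P={2,5,8}:  v_{2} + v_{5} + v_{8} = v_{6}  →  sig = ⟨3 | 1⟩
  P={6,7,9}:  v_{6} + v_{7} + v_{9} = v_{2} + 2·v_{5}  →  sig = ⟨3 | 1 2⟩

so the primitive-relation signature multiset is
    ⟨2 | 0⟩
    ⟨2 | 0⟩
    ⟨2 | 1⟩
    ⟨2 | 1⟩
    ⟨2 | 1⟩
    ⟨2 | 1⟩
    ⟨2 | 1 1⟩
    ⟨2 | 1 1⟩
    ⟨2 | 1 1⟩
    ⟨2 | 1 1 2⟩
    ⟨2 | 1 1 2⟩
    ⟨2 | 1 2⟩
    ⟨3 | 1⟩
    ⟨3 | 1⟩
    ⟨3 | 1⟩
    ⟨3 | 1⟩
    ⟨3 | 1 2⟩


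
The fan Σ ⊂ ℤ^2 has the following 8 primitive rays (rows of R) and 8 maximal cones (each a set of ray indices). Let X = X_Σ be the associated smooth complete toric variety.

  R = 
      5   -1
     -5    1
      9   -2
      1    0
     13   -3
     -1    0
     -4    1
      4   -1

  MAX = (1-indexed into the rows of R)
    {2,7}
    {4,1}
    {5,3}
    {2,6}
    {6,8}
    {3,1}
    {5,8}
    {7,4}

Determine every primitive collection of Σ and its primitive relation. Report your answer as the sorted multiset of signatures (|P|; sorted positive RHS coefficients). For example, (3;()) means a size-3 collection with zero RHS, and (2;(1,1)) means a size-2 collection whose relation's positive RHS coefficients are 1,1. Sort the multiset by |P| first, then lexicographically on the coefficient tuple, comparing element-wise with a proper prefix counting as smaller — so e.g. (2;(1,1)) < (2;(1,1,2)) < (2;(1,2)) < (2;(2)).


Minimal non-faces — 20 found among 8 rays, 8 max cones:

  • {1,2}:  v_{1} + v_{2} = 0 — sig = (2;())
  • {4,6}:  v_{4} + v_{6} = 0 — sig = (2;())
  • {7,8}:  v_{7} + v_{8} = 0 — sig = (2;())
  • {1,6}:  v_{1} + v_{6} = v_{8} — sig = (2;(1))
  • {1,7}:  v_{1} + v_{7} = v_{4} — sig = (2;(1))
  • {1,8}:  v_{1} + v_{8} = v_{3} — sig = (2;(1))
  • {2,3}:  v_{2} + v_{3} = v_{8} — sig = (2;(1))
  • {2,4}:  v_{2} + v_{4} = v_{7} — sig = (2;(1))
  • {2,8}:  v_{2} + v_{8} = v_{6} — sig = (2;(1))
  • {3,7}:  v_{3} + v_{7} = v_{1} — sig = (2;(1))
  • {3,8}:  v_{3} + v_{8} = v_{5} — sig = (2;(1))
  • {4,8}:  v_{4} + v_{8} = v_{1} — sig = (2;(1))
  • {5,7}:  v_{5} + v_{7} = v_{3} — sig = (2;(1))
  • {6,7}:  v_{6} + v_{7} = v_{2} — sig = (2;(1))
  • {4,5}:  v_{4} + v_{5} = v_{1} + v_{3} — sig = (2;(1,1))
  • {1,5}:  v_{1} + v_{5} = 2·v_{3} — sig = (2;(2))
  • {2,5}:  v_{2} + v_{5} = 2·v_{8} — sig = (2;(2))
  • {3,4}:  v_{3} + v_{4} = 2·v_{1} — sig = (2;(2))
  • {3,6}:  v_{3} + v_{6} = 2·v_{8} — sig = (2;(2))
  • {5,6}:  v_{5} + v_{6} = 3·v_{8} — sig = (2;(3))

Hence PRS(X_Σ) =
    |P|=2: 20 collections, coeffs (), (), (), (1), (1), (1), (1), (1), (1), (1), (1), (1), (1), (1), (1,1), (2), (2), (2), (2), (3)


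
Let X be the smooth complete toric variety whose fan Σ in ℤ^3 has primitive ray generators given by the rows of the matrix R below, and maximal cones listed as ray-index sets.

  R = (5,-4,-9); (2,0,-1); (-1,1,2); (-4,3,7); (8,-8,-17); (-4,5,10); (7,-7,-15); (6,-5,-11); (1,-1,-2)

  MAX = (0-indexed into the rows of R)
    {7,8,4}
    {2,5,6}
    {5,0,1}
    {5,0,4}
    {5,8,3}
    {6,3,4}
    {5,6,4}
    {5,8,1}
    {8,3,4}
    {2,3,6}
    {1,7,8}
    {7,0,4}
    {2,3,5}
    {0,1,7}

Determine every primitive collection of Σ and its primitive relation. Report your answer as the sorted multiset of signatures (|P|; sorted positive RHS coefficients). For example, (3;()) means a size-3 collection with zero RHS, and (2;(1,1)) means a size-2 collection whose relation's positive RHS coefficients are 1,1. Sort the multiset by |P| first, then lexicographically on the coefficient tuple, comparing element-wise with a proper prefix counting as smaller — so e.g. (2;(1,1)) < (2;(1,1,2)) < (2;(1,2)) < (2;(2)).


The 18 primitive collections of Σ (r=9, n=3):

  {2,8}:  v_{2} + v_{8} = 0  →  sig = (2;())
  {0,3}:  v_{0} + v_{3} = v_{8}  →  sig = (2;(1))
  {0,8}:  v_{0} + v_{8} = v_{7}  →  sig = (2;(1))
  {2,4}:  v_{2} + v_{4} = v_{6}  →  sig = (2;(1))
  {2,7}:  v_{2} + v_{7} = v_{0}  →  sig = (2;(1))
  {5,7}:  v_{5} + v_{7} = v_{1}  →  sig = (2;(1))
  {6,8}:  v_{6} + v_{8} = v_{4}  →  sig = (2;(1))
  {0,2}:  v_{0} + v_{2} = v_{4} + v_{5}  →  sig = (2;(1,1))
  {1,2}:  v_{1} + v_{2} = v_{0} + v_{5}  →  sig = (2;(1,1))
  {6,7}:  v_{6} + v_{7} = v_{0} + v_{4}  →  sig = (2;(1,1))
  {1,6}:  v_{1} + v_{6} = v_{0} + v_{4} + v_{5}  →  sig = (2;(1,1,1))
  {0,6}:  v_{0} + v_{6} = 2·v_{4} + v_{5}  →  sig = (2;(1,2))
  {1,3}:  v_{1} + v_{3} = v_{5} + 2·v_{8}  →  sig = (2;(1,2))
  {1,4}:  v_{1} + v_{4} = 2·v_{0}  →  sig = (2;(2))
  {3,7}:  v_{3} + v_{7} = 2·v_{8}  →  sig = (2;(2))
  {3,4,5}:  v_{3} + v_{4} + v_{5} = 0  →  sig = (3;())
  {3,5,6}:  v_{3} + v_{5} + v_{6} = v_{2}  →  sig = (3;(1))
  {4,5,8}:  v_{4} + v_{5} + v_{8} = v_{0}  →  sig = (3;(1))

so the primitive-relation signature multiset is
[(2;()), (2;(1)), (2;(1)), (2;(1)), (2;(1)), (2;(1)), (2;(1)), (2;(1,1)), (2;(1,1)), (2;(1,1)), (2;(1,1,1)), (2;(1,2)), (2;(1,2)), (2;(2)), (2;(2)), (3;()), (3;(1)), (3;(1))]


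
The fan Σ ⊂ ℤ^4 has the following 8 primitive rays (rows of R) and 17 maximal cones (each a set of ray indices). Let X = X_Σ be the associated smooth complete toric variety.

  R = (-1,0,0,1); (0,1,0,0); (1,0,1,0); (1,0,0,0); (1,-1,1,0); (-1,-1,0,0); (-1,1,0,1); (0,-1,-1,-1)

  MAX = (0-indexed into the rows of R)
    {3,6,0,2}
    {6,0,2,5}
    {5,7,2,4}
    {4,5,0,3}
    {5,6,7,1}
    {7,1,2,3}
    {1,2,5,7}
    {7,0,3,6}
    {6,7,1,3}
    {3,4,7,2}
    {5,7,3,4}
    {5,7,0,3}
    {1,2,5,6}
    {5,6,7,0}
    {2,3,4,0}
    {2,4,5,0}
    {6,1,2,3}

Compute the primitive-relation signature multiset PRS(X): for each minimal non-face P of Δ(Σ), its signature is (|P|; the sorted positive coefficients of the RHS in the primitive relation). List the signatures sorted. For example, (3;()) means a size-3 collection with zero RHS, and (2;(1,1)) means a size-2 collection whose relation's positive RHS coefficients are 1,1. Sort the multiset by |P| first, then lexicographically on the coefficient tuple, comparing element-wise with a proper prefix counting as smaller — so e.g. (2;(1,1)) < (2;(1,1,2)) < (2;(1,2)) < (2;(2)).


Δ(Σ) — 8 vertices, 9 min non-faces:

  P={0,1}:  v_{0} + v_{1} = v_{6}  ⟹  sig = (2;(1))
  P={1,4}:  v_{1} + v_{4} = v_{2}  ⟹  sig = (2;(1))
  P={4,6}:  v_{4} + v_{6} = v_{0} + v_{2}  ⟹  sig = (2;(1,1))
  P={1,3,5}:  v_{1} + v_{3} + v_{5} = 0  ⟹  sig = (3;())
  P={2,6,7}:  v_{2} + v_{6} + v_{7} = 0  ⟹  sig = (3;())
  P={2,3,5}:  v_{2} + v_{3} + v_{5} = v_{4}  ⟹  sig = (3;(1))
  P={3,5,6}:  v_{3} + v_{5} + v_{6} = v_{0}  ⟹  sig = (3;(1))
  P={0,2,7}:  v_{0} + v_{2} + v_{7} = v_{3} + v_{5}  ⟹  sig = (3;(1,1))
  P={0,4,7}:  v_{0} + v_{4} + v_{7} = 2·v_{3} + 2·v_{5}  ⟹  sig = (3;(2,2))

Hence PRS(X_Σ) =
{ (2;(1)) ×2,  (2;(1,1)),  (3;()) ×2,  (3;(1)) ×2,  (3;(1,1)),  (3;(2,2)) }


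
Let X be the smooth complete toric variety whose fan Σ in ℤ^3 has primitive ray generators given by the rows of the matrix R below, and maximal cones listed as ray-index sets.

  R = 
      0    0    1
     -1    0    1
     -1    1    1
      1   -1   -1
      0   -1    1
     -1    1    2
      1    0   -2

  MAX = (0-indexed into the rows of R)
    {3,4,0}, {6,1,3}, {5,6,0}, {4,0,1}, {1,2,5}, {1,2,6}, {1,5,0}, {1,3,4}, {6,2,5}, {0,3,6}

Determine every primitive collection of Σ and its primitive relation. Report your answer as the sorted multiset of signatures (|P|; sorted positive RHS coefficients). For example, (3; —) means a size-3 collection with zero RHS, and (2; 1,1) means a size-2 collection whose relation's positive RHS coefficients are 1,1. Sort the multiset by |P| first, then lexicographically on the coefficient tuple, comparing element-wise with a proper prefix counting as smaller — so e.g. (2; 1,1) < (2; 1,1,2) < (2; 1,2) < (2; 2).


9 minimal non-faces of Δ(Σ) (on 7 rays):

  • {2,3}:  v_{2} + v_{3} = 0  ⟹  sig = (2; —)
  • {0,2}:  v_{0} + v_{2} = v_{5}  ⟹  sig = (2; 1)
  • {3,5}:  v_{3} + v_{5} = v_{0}  ⟹  sig = (2; 1)
  • {4,6}:  v_{4} + v_{6} = v_{3}  ⟹  sig = (2; 1)
  • {2,4}:  v_{2} + v_{4} = v_{0} + v_{1}  ⟹  sig = (2; 1,1)
  • {4,5}:  v_{4} + v_{5} = 2·v_{0} + v_{1}  ⟹  sig = (2; 1,2)
  • {0,1,6}:  v_{0} + v_{1} + v_{6} = 0  ⟹  sig = (3; —)
  • {0,1,3}:  v_{0} + v_{1} + v_{3} = v_{4}  ⟹  sig = (3; 1)
  • {1,5,6}:  v_{1} + v_{5} + v_{6} = v_{2}  ⟹  sig = (3; 1)

so the primitive-relation signature multiset is
    (2; —)
    (2; 1)
    (2; 1)
    (2; 1)
    (2; 1,1)
    (2; 1,2)
    (3; —)
    (3; 1)
    (3; 1)


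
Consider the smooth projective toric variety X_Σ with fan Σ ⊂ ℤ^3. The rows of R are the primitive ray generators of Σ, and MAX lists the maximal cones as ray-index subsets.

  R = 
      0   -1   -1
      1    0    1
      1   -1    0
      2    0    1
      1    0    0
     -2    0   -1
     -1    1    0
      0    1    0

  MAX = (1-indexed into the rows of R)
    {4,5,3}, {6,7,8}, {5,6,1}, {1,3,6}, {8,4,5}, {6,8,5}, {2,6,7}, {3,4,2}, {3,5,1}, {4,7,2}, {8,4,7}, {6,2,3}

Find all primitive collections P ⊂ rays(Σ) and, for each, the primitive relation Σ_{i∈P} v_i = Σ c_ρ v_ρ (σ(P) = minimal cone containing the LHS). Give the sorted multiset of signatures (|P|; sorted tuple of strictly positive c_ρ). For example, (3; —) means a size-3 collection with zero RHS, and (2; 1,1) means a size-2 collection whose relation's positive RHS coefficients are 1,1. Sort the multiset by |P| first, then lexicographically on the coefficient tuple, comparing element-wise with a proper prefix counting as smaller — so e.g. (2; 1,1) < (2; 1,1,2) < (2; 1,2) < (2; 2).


11 minimal non-faces of Δ(Σ) (on 8 rays):

  • {3,7}:  v_{3} + v_{7} = 0 ; sig = (2; —)
  • {4,6}:  v_{4} + v_{6} = 0 ; sig = (2; —)
  • {1,2}:  v_{1} + v_{2} = v_{3} ; sig = (2; 1)
  • {2,5}:  v_{2} + v_{5} = v_{4} ; sig = (2; 1)
  • {3,8}:  v_{3} + v_{8} = v_{5} ; sig = (2; 1)
  • {5,7}:  v_{5} + v_{7} = v_{8} ; sig = (2; 1)
  • {1,4}:  v_{1} + v_{4} = v_{3} + v_{5} ; sig = (2; 1,1)
  • {1,7}:  v_{1} + v_{7} = v_{5} + v_{6} ; sig = (2; 1,1)
  • {2,8}:  v_{2} + v_{8} = v_{4} + v_{7} ; sig = (2; 1,1)
  • {1,8}:  v_{1} + v_{8} = 2·v_{5} + v_{6} ; sig = (2; 1,2)
  • {3,5,6}:  v_{3} + v_{5} + v_{6} = v_{1} ; sig = (3; 1)

Sorted signature multiset PRS(X):
{ (2; —) ×2,  (2; 1) ×4,  (2; 1,1) ×3,  (2; 1,2),  (3; 1) }


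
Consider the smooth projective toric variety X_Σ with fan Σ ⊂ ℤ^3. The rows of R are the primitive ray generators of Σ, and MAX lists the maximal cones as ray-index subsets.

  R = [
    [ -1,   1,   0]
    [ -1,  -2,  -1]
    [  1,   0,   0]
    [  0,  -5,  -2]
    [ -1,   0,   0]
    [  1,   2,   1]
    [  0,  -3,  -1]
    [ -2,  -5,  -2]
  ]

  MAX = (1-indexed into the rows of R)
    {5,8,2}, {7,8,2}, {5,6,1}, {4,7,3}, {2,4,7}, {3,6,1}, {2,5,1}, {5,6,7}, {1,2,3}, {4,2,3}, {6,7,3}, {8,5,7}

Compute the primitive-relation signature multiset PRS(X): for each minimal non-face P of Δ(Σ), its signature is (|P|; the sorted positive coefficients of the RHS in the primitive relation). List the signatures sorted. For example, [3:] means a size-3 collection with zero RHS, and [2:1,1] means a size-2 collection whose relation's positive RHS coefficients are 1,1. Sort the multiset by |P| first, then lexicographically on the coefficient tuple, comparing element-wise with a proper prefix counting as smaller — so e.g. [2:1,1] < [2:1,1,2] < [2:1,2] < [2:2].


12 collections generate NE(X_Σ); each relation:

  P={2,6}:  v_{2} + v_{6} = 0  ⇒ sig = [2:]
  P={3,5}:  v_{3} + v_{5} = 0  ⇒ sig = [2:]
  P={1,7}:  v_{1} + v_{7} = v_{2}  ⇒ sig = [2:1]
  P={3,8}:  v_{3} + v_{8} = v_{2} + v_{7}  ⇒ sig = [2:1,1]
  P={4,5}:  v_{4} + v_{5} = v_{2} + v_{7}  ⇒ sig = [2:1,1]
  P={4,6}:  v_{4} + v_{6} = v_{3} + v_{7}  ⇒ sig = [2:1,1]
  P={6,8}:  v_{6} + v_{8} = v_{5} + v_{7}  ⇒ sig = [2:1,1]
  P={1,4}:  v_{1} + v_{4} = 2·v_{2} + v_{3}  ⇒ sig = [2:1,2]
  P={1,8}:  v_{1} + v_{8} = 2·v_{2} + v_{5}  ⇒ sig = [2:1,2]
  P={4,8}:  v_{4} + v_{8} = 2·v_{2} + 2·v_{7}  ⇒ sig = [2:2,2]
  P={2,3,7}:  v_{2} + v_{3} + v_{7} = v_{4}  ⇒ sig = [3:1]
  P={2,5,7}:  v_{2} + v_{5} + v_{7} = v_{8}  ⇒ sig = [3:1]

so the primitive-relation signature multiset is
{ [2:] ×2,  [2:1],  [2:1,1] ×4,  [2:1,2] ×2,  [2:2,2],  [3:1] ×2 }


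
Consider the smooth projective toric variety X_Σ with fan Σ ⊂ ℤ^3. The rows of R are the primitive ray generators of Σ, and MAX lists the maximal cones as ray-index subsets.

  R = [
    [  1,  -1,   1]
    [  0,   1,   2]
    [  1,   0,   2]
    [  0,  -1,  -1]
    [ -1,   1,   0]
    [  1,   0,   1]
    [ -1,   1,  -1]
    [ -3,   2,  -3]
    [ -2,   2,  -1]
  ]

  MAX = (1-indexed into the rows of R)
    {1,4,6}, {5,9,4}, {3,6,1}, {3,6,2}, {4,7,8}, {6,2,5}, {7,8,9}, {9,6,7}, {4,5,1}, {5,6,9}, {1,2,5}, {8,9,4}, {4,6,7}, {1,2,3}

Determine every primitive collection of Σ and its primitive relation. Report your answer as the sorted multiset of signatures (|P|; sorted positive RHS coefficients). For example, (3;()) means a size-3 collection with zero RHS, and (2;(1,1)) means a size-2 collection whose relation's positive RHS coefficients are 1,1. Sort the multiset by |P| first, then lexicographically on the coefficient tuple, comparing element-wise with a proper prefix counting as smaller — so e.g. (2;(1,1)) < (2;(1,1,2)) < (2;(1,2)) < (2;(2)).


Δ(Σ) — 9 vertices, 20 min non-faces:

  • {1,7}:  v_{1} + v_{7} = 0 — sig = (2;())
  • {1,9}:  v_{1} + v_{9} = v_{5} — sig = (2;(1))
  • {3,4}:  v_{3} + v_{4} = v_{1} — sig = (2;(1))
  • {3,5}:  v_{3} + v_{5} = v_{2} — sig = (2;(1))
  • {3,8}:  v_{3} + v_{8} = v_{9} — sig = (2;(1))
  • {5,7}:  v_{5} + v_{7} = v_{9} — sig = (2;(1))
  • {1,8}:  v_{1} + v_{8} = v_{4} + v_{9} — sig = (2;(1,1))
  • {2,4}:  v_{2} + v_{4} = v_{1} + v_{5} — sig = (2;(1,1))
  • {2,8}:  v_{2} + v_{8} = v_{5} + v_{9} — sig = (2;(1,1))
  • {3,7}:  v_{3} + v_{7} = v_{5} + v_{6} — sig = (2;(1,1))
  • {2,7}:  v_{2} + v_{7} = 2·v_{5} + v_{6} — sig = (2;(1,2))
  • {3,9}:  v_{3} + v_{9} = 2·v_{5} + v_{6} — sig = (2;(1,2))
  • {5,8}:  v_{5} + v_{8} = v_{4} + 2·v_{9} — sig = (2;(1,2))
  • {2,9}:  v_{2} + v_{9} = 3·v_{5} + v_{6} — sig = (2;(1,3))
  • {6,8}:  v_{6} + v_{8} = 2·v_{7} — sig = (2;(2))
  • {4,5,6}:  v_{4} + v_{5} + v_{6} = 0 — sig = (3;())
  • {1,5,6}:  v_{1} + v_{5} + v_{6} = v_{3} — sig = (3;(1))
  • {4,6,9}:  v_{4} + v_{6} + v_{9} = v_{7} — sig = (3;(1))
  • {4,7,9}:  v_{4} + v_{7} + v_{9} = v_{8} — sig = (3;(1))
  • {1,2,6}:  v_{1} + v_{2} + v_{6} = 2·v_{3} — sig = (3;(2))

so the primitive-relation signature multiset is
    (2;())
    (2;(1))
    (2;(1))
    (2;(1))
    (2;(1))
    (2;(1))
    (2;(1,1))
    (2;(1,1))
    (2;(1,1))
    (2;(1,1))
    (2;(1,2))
    (2;(1,2))
    (2;(1,2))
    (2;(1,3))
    (2;(2))
    (3;())
    (3;(1))
    (3;(1))
    (3;(1))
    (3;(2))


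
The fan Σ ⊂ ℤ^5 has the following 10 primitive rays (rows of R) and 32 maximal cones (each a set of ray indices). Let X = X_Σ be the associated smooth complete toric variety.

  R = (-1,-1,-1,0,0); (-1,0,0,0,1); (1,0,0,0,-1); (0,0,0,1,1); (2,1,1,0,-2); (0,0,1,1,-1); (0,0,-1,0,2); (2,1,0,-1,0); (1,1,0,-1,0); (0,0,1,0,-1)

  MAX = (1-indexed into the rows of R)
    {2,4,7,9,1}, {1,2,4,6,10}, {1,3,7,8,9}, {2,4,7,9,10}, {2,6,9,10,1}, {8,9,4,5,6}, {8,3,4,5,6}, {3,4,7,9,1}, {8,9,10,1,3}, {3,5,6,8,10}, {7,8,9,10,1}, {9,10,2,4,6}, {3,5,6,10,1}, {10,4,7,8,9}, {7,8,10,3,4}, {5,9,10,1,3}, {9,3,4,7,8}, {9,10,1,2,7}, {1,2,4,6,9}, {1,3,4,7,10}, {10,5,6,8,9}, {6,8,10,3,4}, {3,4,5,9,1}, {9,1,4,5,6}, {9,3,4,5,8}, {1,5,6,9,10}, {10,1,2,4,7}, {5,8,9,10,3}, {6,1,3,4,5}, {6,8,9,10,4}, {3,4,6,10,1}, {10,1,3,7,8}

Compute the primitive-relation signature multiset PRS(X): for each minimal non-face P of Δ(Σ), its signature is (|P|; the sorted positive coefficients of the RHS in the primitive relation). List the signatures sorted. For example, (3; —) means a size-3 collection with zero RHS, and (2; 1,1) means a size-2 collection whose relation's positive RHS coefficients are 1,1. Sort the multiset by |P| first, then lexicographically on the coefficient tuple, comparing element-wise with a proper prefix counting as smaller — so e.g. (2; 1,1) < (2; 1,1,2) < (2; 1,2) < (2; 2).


Minimal non-faces — 13 found among 10 rays, 32 max cones:

  P={2,3}:  v_{2} + v_{3} = 0  →  sig = (2; —)
  P={6,7}:  v_{6} + v_{7} = v_{4}  →  sig = (2; 1)
  P={2,5}:  v_{2} + v_{5} = v_{6} + v_{9}  →  sig = (2; 1,1)
  P={2,8}:  v_{2} + v_{8} = v_{7} + v_{9} + v_{10}  →  sig = (2; 1,1,1)
  P={5,7}:  v_{5} + v_{7} = v_{3} + v_{4} + v_{9}  →  sig = (2; 1,1,1)
  P={1,6,8}:  v_{1} + v_{6} + v_{8} = v_{3}  →  sig = (3; 1)
  P={3,6,9}:  v_{3} + v_{6} + v_{9} = v_{5}  →  sig = (3; 1)
  P={1,4,8}:  v_{1} + v_{4} + v_{8} = v_{3} + v_{7}  →  sig = (3; 1,1)
  P={1,5,8}:  v_{1} + v_{5} + v_{8} = 2·v_{3} + v_{9}  →  sig = (3; 1,2)
  P={4,5,10}:  v_{4} + v_{5} + v_{10} = 2·v_{6} + v_{8}  →  sig = (3; 1,2)
  P={1,4,9,10}:  v_{1} + v_{4} + v_{9} + v_{10} = 0  →  sig = (4; —)
  P={3,7,9,10}:  v_{3} + v_{7} + v_{9} + v_{10} = v_{8}  →  sig = (4; 1)
  P={3,4,9,10}:  v_{3} + v_{4} + v_{9} + v_{10} = v_{6} + v_{8}  →  sig = (4; 1,1)

Signatures (|P|; sorted positive RHS coefficients), sorted:
    |P|=2: 5 collections, coeffs (), (1), (1,1), (1,1,1), (1,1,1)
    |P|=3: 5 collections, coeffs (1), (1), (1,1), (1,2), (1,2)
    |P|=4: 3 collections, coeffs (), (1), (1,1)


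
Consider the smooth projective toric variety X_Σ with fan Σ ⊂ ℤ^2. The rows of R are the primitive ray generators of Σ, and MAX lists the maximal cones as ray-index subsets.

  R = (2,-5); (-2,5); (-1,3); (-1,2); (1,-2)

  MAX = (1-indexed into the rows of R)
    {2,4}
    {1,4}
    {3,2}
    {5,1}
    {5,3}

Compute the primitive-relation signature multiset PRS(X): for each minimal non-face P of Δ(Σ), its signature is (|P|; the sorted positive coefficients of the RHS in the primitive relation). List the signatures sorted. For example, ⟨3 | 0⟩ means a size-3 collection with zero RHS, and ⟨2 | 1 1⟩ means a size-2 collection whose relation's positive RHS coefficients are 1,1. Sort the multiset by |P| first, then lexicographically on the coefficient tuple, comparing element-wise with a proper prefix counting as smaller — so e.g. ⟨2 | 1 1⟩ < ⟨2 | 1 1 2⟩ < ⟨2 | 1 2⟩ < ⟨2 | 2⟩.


Δ(Σ) — 5 vertices, 5 min non-faces:

  P = {1,2}:  v_{1} + v_{2} = 0  ⇒ sig = ⟨2 | 0⟩
  P = {4,5}:  v_{4} + v_{5} = 0  ⇒ sig = ⟨2 | 0⟩
  P = {1,3}:  v_{1} + v_{3} = v_{5}  ⇒ sig = ⟨2 | 1⟩
  P = {2,5}:  v_{2} + v_{5} = v_{3}  ⇒ sig = ⟨2 | 1⟩
  P = {3,4}:  v_{3} + v_{4} = v_{2}  ⇒ sig = ⟨2 | 1⟩

so the primitive-relation signature multiset is
{ ⟨2 | 0⟩ ×2,  ⟨2 | 1⟩ ×3 }


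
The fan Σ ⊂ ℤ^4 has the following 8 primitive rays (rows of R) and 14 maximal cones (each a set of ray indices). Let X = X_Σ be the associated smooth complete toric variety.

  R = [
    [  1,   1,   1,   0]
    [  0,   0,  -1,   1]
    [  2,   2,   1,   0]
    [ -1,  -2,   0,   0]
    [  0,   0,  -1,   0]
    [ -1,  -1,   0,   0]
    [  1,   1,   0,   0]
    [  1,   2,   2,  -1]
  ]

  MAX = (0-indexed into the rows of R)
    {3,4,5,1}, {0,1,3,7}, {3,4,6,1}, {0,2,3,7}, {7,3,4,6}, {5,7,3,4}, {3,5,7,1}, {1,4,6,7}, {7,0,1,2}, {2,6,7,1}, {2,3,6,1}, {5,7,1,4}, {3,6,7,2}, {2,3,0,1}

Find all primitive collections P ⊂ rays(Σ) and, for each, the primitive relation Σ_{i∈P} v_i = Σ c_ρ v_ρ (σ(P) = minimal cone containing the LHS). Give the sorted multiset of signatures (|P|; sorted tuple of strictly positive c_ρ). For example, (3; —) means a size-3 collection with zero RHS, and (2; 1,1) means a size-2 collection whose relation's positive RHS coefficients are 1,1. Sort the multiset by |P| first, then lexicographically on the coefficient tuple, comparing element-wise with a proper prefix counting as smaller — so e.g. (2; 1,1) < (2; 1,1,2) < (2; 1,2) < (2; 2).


9 collections generate NE(X_Σ); each relation:

  P = {5,6}:  v_{5} + v_{6} = 0 — sig = (2; —)
  P = {0,4}:  v_{0} + v_{4} = v_{6} — sig = (2; 1)
  P = {0,6}:  v_{0} + v_{6} = v_{2} — sig = (2; 1)
  P = {2,5}:  v_{2} + v_{5} = v_{0} — sig = (2; 1)
  P = {0,5}:  v_{0} + v_{5} = v_{1} + v_{3} + v_{7} — sig = (2; 1,1,1)
  P = {2,4}:  v_{2} + v_{4} = 2·v_{6} — sig = (2; 2)
  P = {1,3,4,7}:  v_{1} + v_{3} + v_{4} + v_{7} = 0 — sig = (4; —)
  P = {1,3,6,7}:  v_{1} + v_{3} + v_{6} + v_{7} = v_{0} — sig = (4; 1)
  P = {1,2,3,7}:  v_{1} + v_{2} + v_{3} + v_{7} = 2·v_{0} — sig = (4; 2)

Sorted signature multiset PRS(X):
{ (2; —),  (2; 1) ×3,  (2; 1,1,1),  (2; 2),  (4; —),  (4; 1),  (4; 2) }


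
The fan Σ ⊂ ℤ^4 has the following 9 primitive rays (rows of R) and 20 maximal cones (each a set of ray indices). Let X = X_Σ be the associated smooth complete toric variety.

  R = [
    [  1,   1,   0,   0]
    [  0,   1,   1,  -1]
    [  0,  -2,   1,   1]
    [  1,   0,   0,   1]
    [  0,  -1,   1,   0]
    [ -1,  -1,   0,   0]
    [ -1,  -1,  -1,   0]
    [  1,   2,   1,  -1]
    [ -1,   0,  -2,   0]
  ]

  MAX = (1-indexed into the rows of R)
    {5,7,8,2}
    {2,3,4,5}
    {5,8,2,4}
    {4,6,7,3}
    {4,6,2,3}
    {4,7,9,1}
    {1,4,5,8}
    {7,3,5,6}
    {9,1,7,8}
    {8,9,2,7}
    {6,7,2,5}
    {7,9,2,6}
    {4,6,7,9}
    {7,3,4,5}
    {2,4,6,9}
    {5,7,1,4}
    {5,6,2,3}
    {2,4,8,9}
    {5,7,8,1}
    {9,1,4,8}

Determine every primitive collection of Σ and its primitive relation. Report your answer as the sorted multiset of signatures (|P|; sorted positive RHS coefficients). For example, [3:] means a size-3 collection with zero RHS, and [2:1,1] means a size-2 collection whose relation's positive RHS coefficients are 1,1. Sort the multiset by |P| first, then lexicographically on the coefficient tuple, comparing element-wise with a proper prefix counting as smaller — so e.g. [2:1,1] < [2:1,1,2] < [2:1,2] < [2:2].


11 collections generate NE(X_Σ); each relation:

  P = {1,6}:  v_{1} + v_{6} = 0  ⇒ sig = [2:]
  P = {1,2}:  v_{1} + v_{2} = v_{8}  ⇒ sig = [2:1]
  P = {5,9}:  v_{5} + v_{9} = v_{7}  ⇒ sig = [2:1]
  P = {6,8}:  v_{6} + v_{8} = v_{2}  ⇒ sig = [2:1]
  P = {1,3}:  v_{1} + v_{3} = v_{4} + v_{5}  ⇒ sig = [2:1,1]
  P = {3,8}:  v_{3} + v_{8} = v_{2} + v_{4} + v_{5}  ⇒ sig = [2:1,1,1]
  P = {3,9}:  v_{3} + v_{9} = v_{4} + v_{6} + v_{7}  ⇒ sig = [2:1,1,1]
  P = {2,4,7}:  v_{2} + v_{4} + v_{7} = 0  ⇒ sig = [3:]
  P = {4,5,6}:  v_{4} + v_{5} + v_{6} = v_{3}  ⇒ sig = [3:1]
  P = {4,7,8}:  v_{4} + v_{7} + v_{8} = v_{1}  ⇒ sig = [3:1]
  P = {2,3,7}:  v_{2} + v_{3} + v_{7} = v_{5} + v_{6}  ⇒ sig = [3:1,1]

Hence PRS(X_Σ) =
    |P|=2: 7 collections, coeffs (), (1), (1), (1), (1,1), (1,1,1), (1,1,1)
    |P|=3: 4 collections, coeffs (), (1), (1), (1,1)
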